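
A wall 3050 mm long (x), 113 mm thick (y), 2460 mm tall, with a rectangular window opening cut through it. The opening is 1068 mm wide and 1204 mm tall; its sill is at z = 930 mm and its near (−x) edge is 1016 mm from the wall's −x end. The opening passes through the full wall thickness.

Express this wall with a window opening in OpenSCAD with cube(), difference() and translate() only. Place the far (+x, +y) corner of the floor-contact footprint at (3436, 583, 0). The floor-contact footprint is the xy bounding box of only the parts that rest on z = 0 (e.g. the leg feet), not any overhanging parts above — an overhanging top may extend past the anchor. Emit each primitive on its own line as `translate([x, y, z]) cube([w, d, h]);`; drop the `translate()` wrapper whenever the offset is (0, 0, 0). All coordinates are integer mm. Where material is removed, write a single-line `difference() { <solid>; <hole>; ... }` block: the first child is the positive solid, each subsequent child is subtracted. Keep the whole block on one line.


difference() { translate([386, 470, 0]) cube([3050, 113, 2460]); translate([1402, 470, 930]) cube([1068, 113, 1204]); }


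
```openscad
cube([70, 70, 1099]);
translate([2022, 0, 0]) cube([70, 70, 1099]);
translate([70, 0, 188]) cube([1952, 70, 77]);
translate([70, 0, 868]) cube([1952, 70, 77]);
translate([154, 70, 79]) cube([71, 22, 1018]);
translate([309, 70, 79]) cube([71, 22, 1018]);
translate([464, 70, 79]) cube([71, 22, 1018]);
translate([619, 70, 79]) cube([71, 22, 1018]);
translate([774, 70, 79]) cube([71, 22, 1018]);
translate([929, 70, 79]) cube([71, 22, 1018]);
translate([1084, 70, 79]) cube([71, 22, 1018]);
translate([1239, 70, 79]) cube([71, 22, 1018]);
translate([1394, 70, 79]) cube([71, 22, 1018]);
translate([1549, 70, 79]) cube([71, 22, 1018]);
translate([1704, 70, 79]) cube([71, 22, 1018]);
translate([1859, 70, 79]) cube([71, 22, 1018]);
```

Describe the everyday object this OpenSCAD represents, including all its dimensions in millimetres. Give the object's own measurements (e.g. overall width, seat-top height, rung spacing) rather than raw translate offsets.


A fence section. Two 70×70 mm posts, 1099 mm tall, stand on the floor with a clear span of 1952 mm between their inner faces. Two horizontal rails of 70×77 mm section span the gap between the posts with their undersides at z = 188 mm and z = 868 mm, flush with the posts' −y face. 12 pickets, each 71 mm wide, 22 mm thick and 1018 mm tall, are fixed to the +y face of the rails with their bottoms at z = 79 mm, spaced across the span with a 84 mm gap after the −x post and between neighbouring pickets, with 92 mm left before the +x post.


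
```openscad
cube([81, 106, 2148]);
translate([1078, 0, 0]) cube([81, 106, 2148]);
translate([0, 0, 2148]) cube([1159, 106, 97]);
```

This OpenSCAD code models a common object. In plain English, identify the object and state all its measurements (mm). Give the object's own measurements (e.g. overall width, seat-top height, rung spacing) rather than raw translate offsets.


A door frame. The clear opening is 997 mm wide and 2148 mm high. Two 81 mm wide jambs, 106 mm deep, stand either side of the opening from the floor to the top of the opening. A 97 mm thick head sits across the top of both jambs, spanning the full outside width of the frame.


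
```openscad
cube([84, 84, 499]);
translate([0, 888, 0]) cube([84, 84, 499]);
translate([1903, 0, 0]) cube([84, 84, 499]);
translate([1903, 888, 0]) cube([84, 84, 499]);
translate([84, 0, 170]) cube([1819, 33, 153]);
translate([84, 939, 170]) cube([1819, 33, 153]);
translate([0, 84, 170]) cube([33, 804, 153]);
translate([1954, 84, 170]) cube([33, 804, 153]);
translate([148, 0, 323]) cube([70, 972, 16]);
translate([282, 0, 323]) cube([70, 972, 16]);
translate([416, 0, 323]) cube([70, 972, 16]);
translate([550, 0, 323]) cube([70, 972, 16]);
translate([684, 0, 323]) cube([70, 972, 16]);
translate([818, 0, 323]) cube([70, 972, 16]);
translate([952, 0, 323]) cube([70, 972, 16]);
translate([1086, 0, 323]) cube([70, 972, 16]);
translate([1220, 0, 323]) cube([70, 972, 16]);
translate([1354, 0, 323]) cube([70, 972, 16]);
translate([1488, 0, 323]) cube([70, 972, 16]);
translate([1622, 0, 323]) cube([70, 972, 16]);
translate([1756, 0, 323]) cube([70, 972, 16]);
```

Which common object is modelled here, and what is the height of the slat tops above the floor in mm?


A bed frame. The slat-top height is 339 mm.

Four posts, four rails, and a row of slats — a bed frame. Slats sit on the rails at z = 170 + 153 = 323; with slat thickness 16, the top is 339 mm.


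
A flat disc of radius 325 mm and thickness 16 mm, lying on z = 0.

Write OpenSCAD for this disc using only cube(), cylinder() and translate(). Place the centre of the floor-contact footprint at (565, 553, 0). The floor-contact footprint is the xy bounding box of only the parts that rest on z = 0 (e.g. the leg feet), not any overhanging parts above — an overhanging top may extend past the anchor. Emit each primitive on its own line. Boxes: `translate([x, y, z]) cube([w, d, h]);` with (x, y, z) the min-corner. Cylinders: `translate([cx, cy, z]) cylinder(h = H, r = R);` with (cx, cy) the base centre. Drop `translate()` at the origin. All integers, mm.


translate([565, 553, 0]) cylinder(h = 16, r = 325);


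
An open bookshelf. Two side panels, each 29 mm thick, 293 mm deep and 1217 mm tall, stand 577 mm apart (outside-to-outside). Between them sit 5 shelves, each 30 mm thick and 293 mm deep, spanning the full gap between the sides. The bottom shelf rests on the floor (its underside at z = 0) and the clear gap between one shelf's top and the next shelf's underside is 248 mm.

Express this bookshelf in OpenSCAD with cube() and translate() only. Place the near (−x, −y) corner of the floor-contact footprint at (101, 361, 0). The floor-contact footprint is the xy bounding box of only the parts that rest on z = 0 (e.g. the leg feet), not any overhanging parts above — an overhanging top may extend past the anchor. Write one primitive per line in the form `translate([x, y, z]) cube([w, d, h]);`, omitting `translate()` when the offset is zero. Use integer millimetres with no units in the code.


translate([101, 361, 0]) cube([29, 293, 1217]);
translate([649, 361, 0]) cube([29, 293, 1217]);
translate([130, 361, 0]) cube([519, 293, 30]);
translate([130, 361, 278]) cube([519, 293, 30]);
translate([130, 361, 556]) cube([519, 293, 30]);
translate([130, 361, 834]) cube([519, 293, 30]);
translate([130, 361, 1112]) cube([519, 293, 30]);


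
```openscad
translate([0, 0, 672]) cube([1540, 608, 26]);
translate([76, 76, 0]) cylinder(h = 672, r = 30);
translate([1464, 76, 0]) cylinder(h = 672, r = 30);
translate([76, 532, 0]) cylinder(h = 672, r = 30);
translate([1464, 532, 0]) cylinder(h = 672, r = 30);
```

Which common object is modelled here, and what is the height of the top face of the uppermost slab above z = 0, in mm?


A table. The table height is 698 mm.

A 1540×608×26 slab sits at z = 672 on four Ø60 mm round legs — a table. The top surface is at 672 + 26 = 698 mm.


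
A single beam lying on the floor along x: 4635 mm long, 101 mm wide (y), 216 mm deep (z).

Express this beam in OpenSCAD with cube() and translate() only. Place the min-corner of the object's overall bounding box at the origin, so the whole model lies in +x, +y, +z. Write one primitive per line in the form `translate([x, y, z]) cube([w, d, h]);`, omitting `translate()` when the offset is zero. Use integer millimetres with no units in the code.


cube([4635, 101, 216]);


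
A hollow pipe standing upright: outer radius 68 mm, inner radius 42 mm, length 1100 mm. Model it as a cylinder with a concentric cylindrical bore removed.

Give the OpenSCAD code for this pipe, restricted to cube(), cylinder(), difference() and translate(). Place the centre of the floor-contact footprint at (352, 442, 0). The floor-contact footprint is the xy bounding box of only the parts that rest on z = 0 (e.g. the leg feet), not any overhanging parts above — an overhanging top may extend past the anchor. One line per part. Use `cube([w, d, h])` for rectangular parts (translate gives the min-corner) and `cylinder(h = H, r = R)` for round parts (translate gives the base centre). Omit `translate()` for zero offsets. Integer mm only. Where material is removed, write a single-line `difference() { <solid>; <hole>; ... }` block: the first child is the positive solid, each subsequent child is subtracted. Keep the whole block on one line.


difference() { translate([352, 442, 0]) cylinder(h = 1100, r = 68); translate([352, 442, 0]) cylinder(h = 1100, r = 42); }


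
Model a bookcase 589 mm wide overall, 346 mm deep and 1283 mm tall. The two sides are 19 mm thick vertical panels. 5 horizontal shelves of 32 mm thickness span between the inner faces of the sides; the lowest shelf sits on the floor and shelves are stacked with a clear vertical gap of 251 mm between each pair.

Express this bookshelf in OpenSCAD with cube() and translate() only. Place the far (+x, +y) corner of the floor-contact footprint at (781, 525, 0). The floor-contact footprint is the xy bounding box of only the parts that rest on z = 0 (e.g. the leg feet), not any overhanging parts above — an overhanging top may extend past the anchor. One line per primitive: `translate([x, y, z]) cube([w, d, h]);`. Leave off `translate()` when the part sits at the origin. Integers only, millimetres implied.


translate([192, 179, 0]) cube([19, 346, 1283]);
translate([762, 179, 0]) cube([19, 346, 1283]);
translate([211, 179, 0]) cube([551, 346, 32]);
translate([211, 179, 283]) cube([551, 346, 32]);
translate([211, 179, 566]) cube([551, 346, 32]);
translate([211, 179, 849]) cube([551, 346, 32]);
translate([211, 179, 1132]) cube([551, 346, 32]);


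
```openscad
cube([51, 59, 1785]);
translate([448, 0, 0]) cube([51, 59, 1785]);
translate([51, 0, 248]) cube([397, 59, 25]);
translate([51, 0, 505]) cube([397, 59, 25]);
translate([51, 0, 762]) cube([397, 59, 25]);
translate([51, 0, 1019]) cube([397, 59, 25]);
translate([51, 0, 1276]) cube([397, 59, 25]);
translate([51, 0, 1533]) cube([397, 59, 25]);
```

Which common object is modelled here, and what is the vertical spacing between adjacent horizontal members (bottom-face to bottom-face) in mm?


A ladder. The rung spacing is 257 mm.

Two tall 51×59 posts with 6 short bars between them — a ladder. Adjacent rungs sit at z = 248 and z = 505, so the spacing is 505 − 248 = 257 mm.


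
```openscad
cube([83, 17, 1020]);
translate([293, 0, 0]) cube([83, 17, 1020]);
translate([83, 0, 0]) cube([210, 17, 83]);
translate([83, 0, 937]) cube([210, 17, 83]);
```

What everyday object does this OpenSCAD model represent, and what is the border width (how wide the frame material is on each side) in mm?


A picture frame. The border width is 83 mm.

Four thin pieces enclosing a rectangular opening — a picture frame. The two full-height stiles are 1020 mm tall; the top rail sits at z = 937 and is 83 mm tall, so the border above the opening is 1020 − 937 = 83 mm, matching the stile x-width.


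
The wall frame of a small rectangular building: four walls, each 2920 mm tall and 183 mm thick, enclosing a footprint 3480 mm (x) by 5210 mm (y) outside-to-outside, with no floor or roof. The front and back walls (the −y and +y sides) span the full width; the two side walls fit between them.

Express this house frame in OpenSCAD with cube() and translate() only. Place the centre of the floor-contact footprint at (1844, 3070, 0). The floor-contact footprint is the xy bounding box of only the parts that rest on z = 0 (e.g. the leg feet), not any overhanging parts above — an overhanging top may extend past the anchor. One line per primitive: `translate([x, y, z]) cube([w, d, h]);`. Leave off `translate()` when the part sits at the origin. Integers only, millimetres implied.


translate([104, 465, 0]) cube([3480, 183, 2920]);
translate([104, 5492, 0]) cube([3480, 183, 2920]);
translate([104, 648, 0]) cube([183, 4844, 2920]);
translate([3401, 648, 0]) cube([183, 4844, 2920]);


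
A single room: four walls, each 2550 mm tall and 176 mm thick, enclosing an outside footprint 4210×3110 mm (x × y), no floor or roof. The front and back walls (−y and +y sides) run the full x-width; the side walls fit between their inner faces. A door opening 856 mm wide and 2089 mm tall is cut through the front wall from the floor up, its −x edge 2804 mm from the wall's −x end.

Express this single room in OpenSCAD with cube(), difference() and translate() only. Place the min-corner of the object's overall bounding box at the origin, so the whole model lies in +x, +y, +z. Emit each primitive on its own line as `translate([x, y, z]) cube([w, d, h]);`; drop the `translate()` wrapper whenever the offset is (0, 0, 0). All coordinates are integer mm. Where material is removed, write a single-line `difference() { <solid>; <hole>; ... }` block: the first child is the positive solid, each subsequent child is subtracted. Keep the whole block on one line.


difference() { cube([4210, 176, 2550]); translate([2804, 0, 0]) cube([856, 176, 2089]); }
translate([0, 2934, 0]) cube([4210, 176, 2550]);
translate([0, 176, 0]) cube([176, 2758, 2550]);
translate([4034, 176, 0]) cube([176, 2758, 2550]);


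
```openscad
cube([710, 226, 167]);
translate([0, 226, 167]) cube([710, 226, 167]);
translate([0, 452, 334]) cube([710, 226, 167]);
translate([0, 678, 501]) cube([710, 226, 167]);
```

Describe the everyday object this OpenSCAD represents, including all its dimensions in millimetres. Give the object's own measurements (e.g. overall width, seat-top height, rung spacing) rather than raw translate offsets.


A straight staircase of 4 solid steps. Each step is 710 mm wide (x), 226 mm deep (y, the going) and 167 mm tall (the rise). The first step rests on the floor; each subsequent step sits one going further in +y and one rise higher in +z, directly behind and above the previous step with no overlap.


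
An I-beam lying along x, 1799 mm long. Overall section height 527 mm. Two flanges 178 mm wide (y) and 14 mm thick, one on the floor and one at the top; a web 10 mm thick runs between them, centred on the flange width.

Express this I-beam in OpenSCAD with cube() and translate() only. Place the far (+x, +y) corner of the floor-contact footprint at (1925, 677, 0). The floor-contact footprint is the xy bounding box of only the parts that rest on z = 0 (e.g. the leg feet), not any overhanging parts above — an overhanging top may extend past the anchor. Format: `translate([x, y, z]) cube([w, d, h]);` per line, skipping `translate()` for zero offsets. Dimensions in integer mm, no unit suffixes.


translate([126, 499, 0]) cube([1799, 178, 14]);
translate([126, 583, 14]) cube([1799, 10, 499]);
translate([126, 499, 513]) cube([1799, 178, 14]);


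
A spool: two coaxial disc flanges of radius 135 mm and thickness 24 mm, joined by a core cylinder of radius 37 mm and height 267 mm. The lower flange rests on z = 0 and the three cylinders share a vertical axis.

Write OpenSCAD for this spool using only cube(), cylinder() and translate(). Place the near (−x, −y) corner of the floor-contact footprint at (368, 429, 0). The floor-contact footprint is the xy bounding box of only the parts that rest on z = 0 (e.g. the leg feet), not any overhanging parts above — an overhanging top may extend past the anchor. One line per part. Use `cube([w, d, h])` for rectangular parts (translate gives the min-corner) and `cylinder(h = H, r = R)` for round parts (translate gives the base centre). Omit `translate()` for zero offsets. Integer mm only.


translate([503, 564, 0]) cylinder(h = 24, r = 135);
translate([503, 564, 24]) cylinder(h = 267, r = 37);
translate([503, 564, 291]) cylinder(h = 24, r = 135);


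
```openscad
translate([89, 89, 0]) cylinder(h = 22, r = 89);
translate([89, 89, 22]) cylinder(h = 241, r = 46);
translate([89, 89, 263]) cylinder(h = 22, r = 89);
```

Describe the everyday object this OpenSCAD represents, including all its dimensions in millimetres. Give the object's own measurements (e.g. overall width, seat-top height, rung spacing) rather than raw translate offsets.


A spool: two coaxial disc flanges of radius 89 mm and thickness 22 mm, joined by a core cylinder of radius 46 mm and height 241 mm. The lower flange rests on z = 0 and the three cylinders share a vertical axis.


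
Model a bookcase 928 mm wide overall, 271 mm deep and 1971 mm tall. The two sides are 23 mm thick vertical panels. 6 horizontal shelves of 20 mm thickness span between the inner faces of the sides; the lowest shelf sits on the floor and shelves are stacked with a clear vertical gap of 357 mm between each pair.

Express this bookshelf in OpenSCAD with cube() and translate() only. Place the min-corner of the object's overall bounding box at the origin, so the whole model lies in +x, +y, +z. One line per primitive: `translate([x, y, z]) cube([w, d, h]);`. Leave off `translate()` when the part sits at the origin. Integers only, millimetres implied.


cube([23, 271, 1971]);
translate([905, 0, 0]) cube([23, 271, 1971]);
translate([23, 0, 0]) cube([882, 271, 20]);
translate([23, 0, 377]) cube([882, 271, 20]);
translate([23, 0, 754]) cube([882, 271, 20]);
translate([23, 0, 1131]) cube([882, 271, 20]);
translate([23, 0, 1508]) cube([882, 271, 20]);
translate([23, 0, 1885]) cube([882, 271, 20]);


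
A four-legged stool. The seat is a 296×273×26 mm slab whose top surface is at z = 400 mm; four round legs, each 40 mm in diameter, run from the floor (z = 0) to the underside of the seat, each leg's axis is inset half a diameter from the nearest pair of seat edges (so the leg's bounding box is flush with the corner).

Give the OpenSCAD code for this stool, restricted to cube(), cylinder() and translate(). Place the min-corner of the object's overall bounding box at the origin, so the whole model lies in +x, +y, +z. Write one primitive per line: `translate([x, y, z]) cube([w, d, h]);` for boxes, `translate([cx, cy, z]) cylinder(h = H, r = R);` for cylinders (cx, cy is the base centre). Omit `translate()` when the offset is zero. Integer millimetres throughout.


// leg_h = 400 - 26 = 374
translate([0, 0, 374]) cube([296, 273, 26]);
translate([20, 20, 0]) cylinder(h = 374, r = 20);
translate([276, 20, 0]) cylinder(h = 374, r = 20);
translate([20, 253, 0]) cylinder(h = 374, r = 20);
translate([276, 253, 0]) cylinder(h = 374, r = 20);


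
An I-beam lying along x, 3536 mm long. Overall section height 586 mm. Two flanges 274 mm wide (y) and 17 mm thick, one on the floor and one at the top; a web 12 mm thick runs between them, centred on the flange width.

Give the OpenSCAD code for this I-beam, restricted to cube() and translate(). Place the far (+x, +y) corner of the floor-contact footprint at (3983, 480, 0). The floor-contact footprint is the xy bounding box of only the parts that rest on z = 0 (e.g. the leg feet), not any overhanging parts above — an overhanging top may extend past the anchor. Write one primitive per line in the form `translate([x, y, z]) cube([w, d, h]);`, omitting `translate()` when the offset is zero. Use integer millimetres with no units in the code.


translate([447, 206, 0]) cube([3536, 274, 17]);
translate([447, 337, 17]) cube([3536, 12, 552]);
translate([447, 206, 569]) cube([3536, 274, 17]);


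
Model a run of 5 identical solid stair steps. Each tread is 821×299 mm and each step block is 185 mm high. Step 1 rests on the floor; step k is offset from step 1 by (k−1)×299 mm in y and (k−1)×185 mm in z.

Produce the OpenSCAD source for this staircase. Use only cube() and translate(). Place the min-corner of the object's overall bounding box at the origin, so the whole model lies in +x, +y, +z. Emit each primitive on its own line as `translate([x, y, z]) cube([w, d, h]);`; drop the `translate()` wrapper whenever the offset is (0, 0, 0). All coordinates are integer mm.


cube([821, 299, 185]);
translate([0, 299, 185]) cube([821, 299, 185]);
translate([0, 598, 370]) cube([821, 299, 185]);
translate([0, 897, 555]) cube([821, 299, 185]);
translate([0, 1196, 740]) cube([821, 299, 185]);


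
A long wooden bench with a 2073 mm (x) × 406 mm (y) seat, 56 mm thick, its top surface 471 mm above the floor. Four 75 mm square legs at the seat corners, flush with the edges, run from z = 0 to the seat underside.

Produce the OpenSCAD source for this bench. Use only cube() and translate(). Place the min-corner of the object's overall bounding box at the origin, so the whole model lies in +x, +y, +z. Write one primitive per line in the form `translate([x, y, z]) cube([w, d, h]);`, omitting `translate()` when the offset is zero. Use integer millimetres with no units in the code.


// leg_h = 471 − 56 = 415
translate([0, 0, 415]) cube([2073, 406, 56]);
cube([75, 75, 415]);
translate([0, 331, 0]) cube([75, 75, 415]);
translate([1998, 0, 0]) cube([75, 75, 415]);
translate([1998, 331, 0]) cube([75, 75, 415]);


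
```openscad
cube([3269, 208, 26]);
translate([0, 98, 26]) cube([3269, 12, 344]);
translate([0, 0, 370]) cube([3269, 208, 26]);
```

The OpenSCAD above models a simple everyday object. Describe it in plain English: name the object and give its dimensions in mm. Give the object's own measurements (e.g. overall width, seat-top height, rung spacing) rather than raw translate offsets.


An I-beam lying along x, 3269 mm long. Overall section height 396 mm. Two flanges 208 mm wide (y) and 26 mm thick, one on the floor and one at the top; a web 12 mm thick runs between them, centred on the flange width.


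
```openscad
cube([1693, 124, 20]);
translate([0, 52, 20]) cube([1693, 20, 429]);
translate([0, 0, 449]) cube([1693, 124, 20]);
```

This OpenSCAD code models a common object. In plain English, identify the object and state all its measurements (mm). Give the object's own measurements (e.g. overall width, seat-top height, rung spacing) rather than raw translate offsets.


An I-beam lying along x, 1693 mm long. Overall section height 469 mm. Two flanges 124 mm wide (y) and 20 mm thick, one on the floor and one at the top; a web 20 mm thick runs between them, centred on the flange width.


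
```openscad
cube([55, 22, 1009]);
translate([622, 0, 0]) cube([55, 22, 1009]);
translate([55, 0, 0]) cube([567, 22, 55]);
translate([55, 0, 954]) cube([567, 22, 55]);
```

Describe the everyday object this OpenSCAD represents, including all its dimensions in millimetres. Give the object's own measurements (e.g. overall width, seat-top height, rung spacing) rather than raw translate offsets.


A rectangular picture frame lying in the x–z plane (depth along y). The opening is 567 mm wide (x) by 899 mm tall (z), surrounded by a border 55 mm wide on all four sides. The frame is 22 mm deep and is made of two full-height vertical stiles with two horizontal rails fitted between them.


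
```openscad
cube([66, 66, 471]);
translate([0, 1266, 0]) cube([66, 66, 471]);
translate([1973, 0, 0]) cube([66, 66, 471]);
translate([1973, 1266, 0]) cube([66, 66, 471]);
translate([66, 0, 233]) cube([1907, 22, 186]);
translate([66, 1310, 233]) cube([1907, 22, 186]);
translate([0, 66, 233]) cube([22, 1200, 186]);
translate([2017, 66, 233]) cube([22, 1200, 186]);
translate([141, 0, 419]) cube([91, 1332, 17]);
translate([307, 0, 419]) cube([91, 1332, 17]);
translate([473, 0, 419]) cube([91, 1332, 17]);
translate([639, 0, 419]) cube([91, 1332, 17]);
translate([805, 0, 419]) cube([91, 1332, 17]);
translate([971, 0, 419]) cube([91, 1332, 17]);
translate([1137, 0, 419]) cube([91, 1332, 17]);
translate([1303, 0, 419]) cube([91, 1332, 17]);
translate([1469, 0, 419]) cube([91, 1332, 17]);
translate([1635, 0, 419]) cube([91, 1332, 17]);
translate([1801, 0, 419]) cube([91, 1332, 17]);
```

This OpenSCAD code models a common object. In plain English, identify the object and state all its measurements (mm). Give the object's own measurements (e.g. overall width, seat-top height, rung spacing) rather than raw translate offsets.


A bed frame 2039 mm long (x) by 1332 mm wide (y). Four 66×66 mm corner posts, 471 mm tall, at the corners of the footprint. Four rails of 22 mm thickness and 186 mm height run between adjacent posts with their undersides at z = 233 mm, their outer faces flush with the outside of the frame (the two x-running rails run between the posts' inner faces; the two y-running rails run between the posts' inner faces). 11 slats, each 91 mm wide (x) and 17 mm thick, lie across the top of the two x-running rails, running the full 1332 mm width of the frame in y; along x they sit between the end posts with a 75 mm gap after the −x posts and between neighbouring slats, leaving 81 mm before the +x posts.


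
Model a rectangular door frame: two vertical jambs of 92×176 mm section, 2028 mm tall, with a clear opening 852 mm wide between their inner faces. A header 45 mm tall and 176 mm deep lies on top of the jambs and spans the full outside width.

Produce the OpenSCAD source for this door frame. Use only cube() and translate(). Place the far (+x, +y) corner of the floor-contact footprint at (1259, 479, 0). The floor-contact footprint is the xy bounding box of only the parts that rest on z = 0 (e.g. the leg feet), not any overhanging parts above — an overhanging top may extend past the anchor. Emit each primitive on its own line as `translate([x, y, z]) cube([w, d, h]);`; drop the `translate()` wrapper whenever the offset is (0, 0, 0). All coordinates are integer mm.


translate([223, 303, 0]) cube([92, 176, 2028]);
translate([1167, 303, 0]) cube([92, 176, 2028]);
translate([223, 303, 2028]) cube([1036, 176, 45]);


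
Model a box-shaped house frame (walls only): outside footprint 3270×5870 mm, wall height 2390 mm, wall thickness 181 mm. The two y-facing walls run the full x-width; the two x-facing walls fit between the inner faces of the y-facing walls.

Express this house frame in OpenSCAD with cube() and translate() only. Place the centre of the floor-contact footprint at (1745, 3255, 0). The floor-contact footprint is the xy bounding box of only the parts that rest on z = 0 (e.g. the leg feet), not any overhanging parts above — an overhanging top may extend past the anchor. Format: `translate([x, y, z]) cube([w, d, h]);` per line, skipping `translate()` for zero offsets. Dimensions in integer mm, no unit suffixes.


translate([110, 320, 0]) cube([3270, 181, 2390]);
translate([110, 6009, 0]) cube([3270, 181, 2390]);
translate([110, 501, 0]) cube([181, 5508, 2390]);
translate([3199, 501, 0]) cube([181, 5508, 2390]);


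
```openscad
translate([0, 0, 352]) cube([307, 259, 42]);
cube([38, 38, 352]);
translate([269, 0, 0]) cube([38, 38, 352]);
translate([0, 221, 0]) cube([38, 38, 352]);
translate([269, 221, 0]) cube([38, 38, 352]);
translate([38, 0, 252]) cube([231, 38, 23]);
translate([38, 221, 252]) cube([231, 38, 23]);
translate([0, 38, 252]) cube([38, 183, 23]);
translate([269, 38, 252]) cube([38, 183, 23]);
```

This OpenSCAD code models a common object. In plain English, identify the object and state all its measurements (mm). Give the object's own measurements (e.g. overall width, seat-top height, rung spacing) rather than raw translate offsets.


A simple wooden stool: a rectangular seat 307 mm (x) by 259 mm (y), 42 mm thick, top face at z = 394 mm, on four square legs, each 38×38 mm in cross-section. The legs rest on z = 0, each flush with a corner of the seat. Four stretchers, 38 mm wide and 23 mm tall, connect adjacent legs with their undersides at z = 252 mm, each running between the inner faces of the legs it joins and aligned with the legs' outer faces on the other axis.


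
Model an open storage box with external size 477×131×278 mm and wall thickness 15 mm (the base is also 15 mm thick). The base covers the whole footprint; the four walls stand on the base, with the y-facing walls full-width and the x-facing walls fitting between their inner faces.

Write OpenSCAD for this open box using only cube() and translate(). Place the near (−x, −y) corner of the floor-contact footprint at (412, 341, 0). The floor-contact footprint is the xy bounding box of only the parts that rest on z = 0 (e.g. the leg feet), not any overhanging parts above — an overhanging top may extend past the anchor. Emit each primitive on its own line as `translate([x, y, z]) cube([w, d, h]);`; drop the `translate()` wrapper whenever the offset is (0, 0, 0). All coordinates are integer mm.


translate([412, 341, 0]) cube([477, 131, 15]);
translate([412, 341, 15]) cube([477, 15, 263]);
translate([412, 457, 15]) cube([477, 15, 263]);
translate([412, 356, 15]) cube([15, 101, 263]);
translate([874, 356, 15]) cube([15, 101, 263]);


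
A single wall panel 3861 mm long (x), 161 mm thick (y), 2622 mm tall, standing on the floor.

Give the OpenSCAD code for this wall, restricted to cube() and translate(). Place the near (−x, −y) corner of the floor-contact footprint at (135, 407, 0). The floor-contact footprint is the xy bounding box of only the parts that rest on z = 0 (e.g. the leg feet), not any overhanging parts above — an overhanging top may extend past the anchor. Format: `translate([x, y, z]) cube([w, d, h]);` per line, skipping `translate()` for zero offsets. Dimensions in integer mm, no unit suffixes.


translate([135, 407, 0]) cube([3861, 161, 2622]);


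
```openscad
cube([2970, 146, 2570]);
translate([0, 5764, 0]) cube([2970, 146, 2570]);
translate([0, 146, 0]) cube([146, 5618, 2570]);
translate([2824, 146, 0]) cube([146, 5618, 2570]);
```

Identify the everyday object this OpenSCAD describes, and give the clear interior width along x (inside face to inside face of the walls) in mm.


A house (or room) frame. The interior width is 2678 mm.

Four 2570 mm walls enclosing a rectangle with no floor or roof — a room or house frame. Outside width is 2970 mm and wall thickness is 146 mm, so the interior width is 2970 − 2 × 146 = 2678 mm.


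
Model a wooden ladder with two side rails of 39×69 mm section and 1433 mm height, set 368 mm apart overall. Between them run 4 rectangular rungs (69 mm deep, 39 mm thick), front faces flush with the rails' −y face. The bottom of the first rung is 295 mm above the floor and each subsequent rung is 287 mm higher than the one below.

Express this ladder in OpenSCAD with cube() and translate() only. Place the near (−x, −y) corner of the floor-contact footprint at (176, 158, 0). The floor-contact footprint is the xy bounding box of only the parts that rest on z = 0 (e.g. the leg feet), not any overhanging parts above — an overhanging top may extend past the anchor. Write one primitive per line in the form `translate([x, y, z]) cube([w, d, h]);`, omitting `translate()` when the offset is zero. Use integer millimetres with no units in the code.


translate([176, 158, 0]) cube([39, 69, 1433]);
translate([505, 158, 0]) cube([39, 69, 1433]);
translate([215, 158, 295]) cube([290, 69, 39]);
translate([215, 158, 582]) cube([290, 69, 39]);
translate([215, 158, 869]) cube([290, 69, 39]);
translate([215, 158, 1156]) cube([290, 69, 39]);


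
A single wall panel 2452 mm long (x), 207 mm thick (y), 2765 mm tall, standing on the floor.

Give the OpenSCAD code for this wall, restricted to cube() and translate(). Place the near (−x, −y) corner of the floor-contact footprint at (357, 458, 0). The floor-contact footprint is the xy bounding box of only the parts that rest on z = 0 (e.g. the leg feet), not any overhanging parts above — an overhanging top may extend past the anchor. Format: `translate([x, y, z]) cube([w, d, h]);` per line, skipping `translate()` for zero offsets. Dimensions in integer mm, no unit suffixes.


translate([357, 458, 0]) cube([2452, 207, 2765]);


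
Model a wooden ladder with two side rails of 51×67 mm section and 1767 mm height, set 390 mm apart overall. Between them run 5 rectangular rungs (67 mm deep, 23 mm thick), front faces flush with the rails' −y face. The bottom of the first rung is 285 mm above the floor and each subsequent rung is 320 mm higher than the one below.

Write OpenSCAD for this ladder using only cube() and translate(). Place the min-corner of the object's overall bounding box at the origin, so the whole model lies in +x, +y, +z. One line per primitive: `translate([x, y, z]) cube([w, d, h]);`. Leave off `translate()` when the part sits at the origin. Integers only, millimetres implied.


cube([51, 67, 1767]);
translate([339, 0, 0]) cube([51, 67, 1767]);
translate([51, 0, 285]) cube([288, 67, 23]);
translate([51, 0, 605]) cube([288, 67, 23]);
translate([51, 0, 925]) cube([288, 67, 23]);
translate([51, 0, 1245]) cube([288, 67, 23]);
translate([51, 0, 1565]) cube([288, 67, 23]);


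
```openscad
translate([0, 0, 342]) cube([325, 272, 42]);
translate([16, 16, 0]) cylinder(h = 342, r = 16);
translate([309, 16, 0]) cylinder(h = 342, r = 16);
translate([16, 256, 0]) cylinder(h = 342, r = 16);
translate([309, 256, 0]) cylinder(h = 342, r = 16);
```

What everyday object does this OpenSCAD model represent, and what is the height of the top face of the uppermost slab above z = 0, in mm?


A stool. The seat height is 384 mm.

A 325×272×42 slab at z = 342 on four corner cylinders — a stool. The seat top is 342 + 42 = 384 mm.


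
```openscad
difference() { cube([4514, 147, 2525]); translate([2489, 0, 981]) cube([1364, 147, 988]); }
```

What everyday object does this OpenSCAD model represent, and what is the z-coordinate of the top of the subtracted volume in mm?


A wall with a window opening. The window head height is 1969 mm.

A wall with a rectangular opening subtracted — a window. Sill at z = 981, opening 988 mm tall, so the head is at 981 + 988 = 1969 mm.


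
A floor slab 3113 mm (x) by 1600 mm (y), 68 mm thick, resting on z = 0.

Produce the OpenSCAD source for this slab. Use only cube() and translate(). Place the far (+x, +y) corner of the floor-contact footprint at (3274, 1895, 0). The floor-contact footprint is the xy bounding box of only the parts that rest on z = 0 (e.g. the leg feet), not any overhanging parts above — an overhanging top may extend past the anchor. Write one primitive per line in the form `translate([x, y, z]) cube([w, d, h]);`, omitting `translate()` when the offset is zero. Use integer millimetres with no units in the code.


translate([161, 295, 0]) cube([3113, 1600, 68]);


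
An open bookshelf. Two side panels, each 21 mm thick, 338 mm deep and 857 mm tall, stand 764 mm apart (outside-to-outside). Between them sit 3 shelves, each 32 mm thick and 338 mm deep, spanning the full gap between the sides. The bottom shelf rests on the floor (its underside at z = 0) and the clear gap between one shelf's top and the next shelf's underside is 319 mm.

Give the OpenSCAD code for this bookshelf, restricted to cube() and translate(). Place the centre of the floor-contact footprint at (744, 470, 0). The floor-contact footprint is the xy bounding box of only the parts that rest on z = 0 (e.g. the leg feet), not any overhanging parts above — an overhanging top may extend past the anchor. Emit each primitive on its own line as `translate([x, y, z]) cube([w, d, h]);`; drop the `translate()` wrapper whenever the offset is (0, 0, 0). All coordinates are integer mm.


translate([362, 301, 0]) cube([21, 338, 857]);
translate([1105, 301, 0]) cube([21, 338, 857]);
translate([383, 301, 0]) cube([722, 338, 32]);
translate([383, 301, 351]) cube([722, 338, 32]);
translate([383, 301, 702]) cube([722, 338, 32]);


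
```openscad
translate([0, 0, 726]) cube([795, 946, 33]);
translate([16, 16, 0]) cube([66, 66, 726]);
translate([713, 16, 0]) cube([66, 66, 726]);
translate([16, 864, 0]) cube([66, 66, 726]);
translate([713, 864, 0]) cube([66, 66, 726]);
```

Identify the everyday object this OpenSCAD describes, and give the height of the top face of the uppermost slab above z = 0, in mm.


A table. The table height is 759 mm.

A 795×946×33 slab sits at z = 726 on four 66 mm square posts — a table. The top surface is at 726 + 33 = 759 mm.


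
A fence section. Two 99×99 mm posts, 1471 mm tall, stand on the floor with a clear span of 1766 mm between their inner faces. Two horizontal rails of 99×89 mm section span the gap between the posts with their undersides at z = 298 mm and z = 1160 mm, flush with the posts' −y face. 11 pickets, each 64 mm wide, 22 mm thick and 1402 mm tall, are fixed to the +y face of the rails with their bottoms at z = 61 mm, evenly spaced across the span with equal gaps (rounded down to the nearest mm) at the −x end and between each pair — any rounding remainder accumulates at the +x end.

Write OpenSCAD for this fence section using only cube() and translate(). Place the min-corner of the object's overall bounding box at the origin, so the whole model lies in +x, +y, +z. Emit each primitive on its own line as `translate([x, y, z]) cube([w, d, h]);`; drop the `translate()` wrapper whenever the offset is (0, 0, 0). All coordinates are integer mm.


cube([99, 99, 1471]);
translate([1865, 0, 0]) cube([99, 99, 1471]);
translate([99, 0, 298]) cube([1766, 99, 89]);
translate([99, 0, 1160]) cube([1766, 99, 89]);
translate([187, 99, 61]) cube([64, 22, 1402]);
translate([339, 99, 61]) cube([64, 22, 1402]);
translate([491, 99, 61]) cube([64, 22, 1402]);
translate([643, 99, 61]) cube([64, 22, 1402]);
translate([795, 99, 61]) cube([64, 22, 1402]);
translate([947, 99, 61]) cube([64, 22, 1402]);
translate([1099, 99, 61]) cube([64, 22, 1402]);
translate([1251, 99, 61]) cube([64, 22, 1402]);
translate([1403, 99, 61]) cube([64, 22, 1402]);
translate([1555, 99, 61]) cube([64, 22, 1402]);
translate([1707, 99, 61]) cube([64, 22, 1402]);


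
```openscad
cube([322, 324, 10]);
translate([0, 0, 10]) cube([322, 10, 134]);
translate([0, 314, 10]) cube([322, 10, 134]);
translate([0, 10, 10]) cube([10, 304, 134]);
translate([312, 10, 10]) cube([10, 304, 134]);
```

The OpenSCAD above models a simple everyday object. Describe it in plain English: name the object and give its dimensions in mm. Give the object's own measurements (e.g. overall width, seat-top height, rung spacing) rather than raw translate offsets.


An open-topped rectangular box: outside dimensions 322×324×144 mm, with a uniform wall and base thickness of 10 mm. The base is a full 322×324 slab on the floor; four walls sit on top of the base. The front and back walls (the −y and +y sides) span the full width; the two side walls fit between them.


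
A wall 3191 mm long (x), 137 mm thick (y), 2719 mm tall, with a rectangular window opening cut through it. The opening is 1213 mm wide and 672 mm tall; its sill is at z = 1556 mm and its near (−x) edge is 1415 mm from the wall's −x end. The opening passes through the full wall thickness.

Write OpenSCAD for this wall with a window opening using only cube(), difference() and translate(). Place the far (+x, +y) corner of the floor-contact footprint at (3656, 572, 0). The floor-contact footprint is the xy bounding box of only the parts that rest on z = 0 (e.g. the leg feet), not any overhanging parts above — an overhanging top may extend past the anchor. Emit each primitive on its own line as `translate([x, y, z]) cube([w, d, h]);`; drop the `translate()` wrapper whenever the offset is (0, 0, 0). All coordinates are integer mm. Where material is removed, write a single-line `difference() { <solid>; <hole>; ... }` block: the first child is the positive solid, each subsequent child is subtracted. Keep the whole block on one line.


difference() { translate([465, 435, 0]) cube([3191, 137, 2719]); translate([1880, 435, 1556]) cube([1213, 137, 672]); }


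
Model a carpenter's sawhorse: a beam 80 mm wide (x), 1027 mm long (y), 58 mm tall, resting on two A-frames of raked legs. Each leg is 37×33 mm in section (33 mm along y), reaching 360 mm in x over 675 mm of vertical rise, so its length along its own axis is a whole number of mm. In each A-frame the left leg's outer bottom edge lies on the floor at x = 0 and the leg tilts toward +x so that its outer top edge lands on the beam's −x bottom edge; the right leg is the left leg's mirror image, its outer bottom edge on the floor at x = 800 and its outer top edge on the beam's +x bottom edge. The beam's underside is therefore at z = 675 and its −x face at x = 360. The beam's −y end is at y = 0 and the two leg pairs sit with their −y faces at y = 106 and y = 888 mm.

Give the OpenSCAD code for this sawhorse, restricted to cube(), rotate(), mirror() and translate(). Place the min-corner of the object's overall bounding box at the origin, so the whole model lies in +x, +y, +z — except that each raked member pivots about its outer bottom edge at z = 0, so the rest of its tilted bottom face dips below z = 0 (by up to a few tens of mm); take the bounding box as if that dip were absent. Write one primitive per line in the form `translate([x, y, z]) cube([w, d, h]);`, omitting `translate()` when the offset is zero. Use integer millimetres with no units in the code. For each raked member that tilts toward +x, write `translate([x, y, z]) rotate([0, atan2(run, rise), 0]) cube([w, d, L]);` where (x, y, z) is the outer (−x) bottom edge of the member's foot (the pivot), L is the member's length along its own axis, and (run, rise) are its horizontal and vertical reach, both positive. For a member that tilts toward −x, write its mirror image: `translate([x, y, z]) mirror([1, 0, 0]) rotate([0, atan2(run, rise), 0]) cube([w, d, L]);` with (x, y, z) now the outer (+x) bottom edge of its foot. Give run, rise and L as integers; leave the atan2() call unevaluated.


translate([360, 0, 675]) cube([80, 1027, 58]);
translate([0, 106, 0]) rotate([0, atan2(360, 675), 0]) cube([37, 33, 765]);
translate([800, 106, 0]) mirror([1, 0, 0]) rotate([0, atan2(360, 675), 0]) cube([37, 33, 765]);
translate([0, 888, 0]) rotate([0, atan2(360, 675), 0]) cube([37, 33, 765]);
translate([800, 888, 0]) mirror([1, 0, 0]) rotate([0, atan2(360, 675), 0]) cube([37, 33, 765]);
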